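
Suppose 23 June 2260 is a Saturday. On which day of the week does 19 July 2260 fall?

Thursday

June 2260: 30 − 23 = 7 days remain.
July 1–19, 2260: 19 days.
Total: 7 + 19 = 26 days.
26 mod 7 = 5, so 5 days after Saturday is Thursday.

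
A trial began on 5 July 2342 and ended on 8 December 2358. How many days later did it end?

Day-of-year of July 5, 2342: 186.
Day-of-year of December 8, 2358: 342.
2342 has 365 days, so 365 − 186 = 179 days remain in 2342.
Full years 2343–2357: 11 common + 4 leap = 11×365 + 4×366 = 5479 days.
Total: 179 + 5479 + 342 = 6000 days.

6000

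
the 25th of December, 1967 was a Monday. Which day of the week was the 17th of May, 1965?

Monday

Count forward from the earlier date (May 17, 1965) to the later (December 25, 1967):
Day-of-year of May 17, 1965: 137.
Day-of-year of December 25, 1967: 359.
1965 has 365 days, so 365 − 137 = 228 days remain in 1965.
Full years: 1966: 365. Sum = 365.
Total: 228 + 365 + 359 = 952 days.
952 is a multiple of 7, so the 17th of May, 1965 falls on the same weekday: Monday.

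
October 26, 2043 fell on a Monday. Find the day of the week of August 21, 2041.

Count forward from the earlier date (August 21, 2041) to the later (October 26, 2043):
Day-of-year of August 21, 2041: 233.
Day-of-year of October 26, 2043: 299.
2041 has 365 days, so 365 − 233 = 132 days remain in 2041.
Full years: 2042: 365. Sum = 365.
Total: 132 + 365 + 299 = 796 days.
796 mod 7 = 5, so 5 days before Monday is Wednesday.

Wednesday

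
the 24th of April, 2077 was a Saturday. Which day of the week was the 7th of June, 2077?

April 2077: 30 − 24 = 6 days remain.
Then May (31): 31 days.
June 1–7, 2077: 7 days.
Total: 6 + 31 + 7 = 44 days.
44 mod 7 = 2, so 2 days after Saturday is Monday.

Monday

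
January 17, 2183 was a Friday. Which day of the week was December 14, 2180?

Thursday

Count forward from the earlier date (December 14, 2180) to the later (January 17, 2183):
December 14, 2180 → December 14, 2181: 365 days.
December 14, 2181 → December 14, 2182: 365 days.
December 2182: 31 − 14 = 17 days remain.
January 1–17, 2183: 17 days.
Residual: 34 days.
Total: 764 days.
764 mod 7 = 1, so 1 day before Friday is Thursday.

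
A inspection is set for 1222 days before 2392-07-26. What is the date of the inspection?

2389-03-22

Count 1222 days before July 26, 2392:
Day-of-year of March 22, 2389: 81.
Day-of-year of July 26, 2392: 208.
2389 has 365 days, so 365 − 81 = 284 days remain in 2389.
Full years: 2390: 365; 2391: 365. Sum = 730.
Total: 284 + 730 + 208 = 1222 days.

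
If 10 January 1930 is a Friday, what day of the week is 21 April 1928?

Saturday

Count forward from the earlier date (April 21, 1928) to the later (January 10, 1930):
April 1928: 30 − 21 = 9 days remain.
Then 20 full months totalling 610 days.
January 1–10, 1930: 10 days.
Total: 9 + 610 + 10 = 629 days.
629 mod 7 = 6, so 6 days before Friday is Saturday.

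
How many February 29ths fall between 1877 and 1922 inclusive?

Years divisible by 4 in [1877, 1922]: 1880, 1884, 1888, 1892, 1896, 1900, 1904, 1908, 1912, 1916, 1920.
Of these, 1900 is divisible by 100 but not 400, so not leap.
Leap years: 11 − 1 = 10.

10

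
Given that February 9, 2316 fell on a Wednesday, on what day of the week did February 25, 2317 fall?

February 2316: 29 − 9 = 20 days remain (2316 is a leap year, so February has 29 days).
Then 11 full months totalling 337 days.
February 1–25, 2317: 25 days (2317 is not a leap year).
Total: 20 + 337 + 25 = 382 days.
382 mod 7 = 4, so 4 days after Wednesday is Sunday.

Sunday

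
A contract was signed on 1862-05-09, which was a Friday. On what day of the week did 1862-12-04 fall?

May 1862: 31 − 9 = 22 days remain.
Then June (30), July (31), August (31), September (30), October (31), November (30): 30 + 31 + 31 + 30 + 31 + 30 = 183 days.
December 1–4, 1862: 4 days.
Total: 22 + 183 + 4 = 209 days.
209 mod 7 = 6, so 6 days after Friday is Thursday.

Thursday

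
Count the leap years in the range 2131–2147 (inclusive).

Years divisible by 4 in [2131, 2147]: 2132, 2136, 2140, 2144.
No century exceptions apply. Count: 4.

4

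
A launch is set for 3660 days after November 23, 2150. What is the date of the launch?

November 30, 2160

Count 3660 days after November 23, 2150:
From November 23, 2150 to November 23, 2160: 10 years, of which 3 contain a Feb 29 — 7×365 + 3×366 = 3653 days.
Within November 2160: 30 − 23 = 7 days.
Total: 3660 days.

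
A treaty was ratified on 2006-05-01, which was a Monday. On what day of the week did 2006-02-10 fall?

Count forward from the earlier date (February 10, 2006) to the later (May 1, 2006):
February 2006: 28 − 10 = 18 days remain (2006 is not a leap year, so February has 28 days).
Then March (31), April (30): 31 + 30 = 61 days.
May 1, 2006: 1 day.
Total: 18 + 61 + 1 = 80 days.
80 mod 7 = 3, so 3 days before Monday is Friday.

Friday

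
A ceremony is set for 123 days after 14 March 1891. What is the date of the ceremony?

15 July 1891

Count 123 days after March 14, 1891:
March 1891: 31 − 14 = 17 days remain.
Then April (30), May (31), June (30): 30 + 31 + 30 = 91 days.
July 1–15, 1891: 15 days.
Total: 17 + 91 + 15 = 123 days.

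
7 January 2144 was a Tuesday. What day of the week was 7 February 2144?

January 2144: 31 − 7 = 24 days remain.
February 1–7, 2144: 7 days (2144 is a leap year).
Total: 24 + 7 = 31 days.
31 mod 7 = 3, so 3 days after Tuesday is Friday.

Friday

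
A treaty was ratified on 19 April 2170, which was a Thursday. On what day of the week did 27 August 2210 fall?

Monday

From April 19, 2170 to April 19, 2210: 40 years, of which 9 contain a Feb 29 — 31×365 + 9×366 = 14609 days.
(2200 is not a leap year (divisible by 100 but not 400).)
April 2210: 30 − 19 = 11 days remain.
Then May (31), June (30), July (31): 31 + 30 + 31 = 92 days.
August 1–27, 2210: 27 days.
Residual: 130 days.
Total: 14739 days.
14739 mod 7 = 4, so 4 days after Thursday is Monday.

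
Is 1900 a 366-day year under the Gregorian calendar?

No

1900 is not a leap year (divisible by 100 but not 400).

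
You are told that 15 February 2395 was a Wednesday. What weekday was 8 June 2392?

Count forward from the earlier date (June 8, 2392) to the later (February 15, 2395):
Day-of-year of June 8, 2392: 160.
Day-of-year of February 15, 2395: 46.
2392 has 366 days, so 366 − 160 = 206 days remain in 2392.
Full years: 2393: 365; 2394: 365. Sum = 730.
Total: 206 + 730 + 46 = 982 days.
982 mod 7 = 2, so 2 days before Wednesday is Monday.

Monday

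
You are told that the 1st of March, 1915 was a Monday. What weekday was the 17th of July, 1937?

From March 1, 1915 to March 1, 1937: 22 years, of which 6 contain a Feb 29 — 16×365 + 6×366 = 8036 days.
March 1937: 31 − 1 = 30 days remain.
Then April (30), May (31), June (30): 30 + 31 + 30 = 91 days.
July 1–17, 1937: 17 days.
Residual: 138 days.
Total: 8174 days.
8174 mod 7 = 5, so 5 days after Monday is Saturday.

Saturday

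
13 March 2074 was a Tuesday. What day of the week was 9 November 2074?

March 2074: 31 − 13 = 18 days remain.
Then April (30), May (31), June (30), July (31), August (31), September (30), October (31): 30 + 31 + 30 + 31 + 31 + 30 + 31 = 214 days.
November 1–9, 2074: 9 days.
Total: 18 + 214 + 9 = 241 days.
241 mod 7 = 3, so 3 days after Tuesday is Friday.

Friday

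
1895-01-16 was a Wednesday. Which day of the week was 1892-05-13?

Friday

Count forward from the earlier date (May 13, 1892) to the later (January 16, 1895):
Day-of-year of May 13, 1892: 134.
Day-of-year of January 16, 1895: 16.
1892 has 366 days, so 366 − 134 = 232 days remain in 1892.
Full years: 1893: 365; 1894: 365. Sum = 730.
Total: 232 + 730 + 16 = 978 days.
978 mod 7 = 5, so 5 days before Wednesday is Friday.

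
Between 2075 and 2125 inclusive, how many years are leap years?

12

Years divisible by 4: 2076, 2080, …, 2124 — 13 in all.
Of these, 2100 is divisible by 100 but not 400, so not leap.
Leap years: 13 − 1 = 12.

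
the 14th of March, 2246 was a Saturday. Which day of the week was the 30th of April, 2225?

Count forward from the earlier date (April 30, 2225) to the later (March 14, 2246):
Day-of-year of April 30, 2225: 120.
Day-of-year of March 14, 2246: 73.
2225 has 365 days, so 365 − 120 = 245 days remain in 2225.
Full years 2226–2245: 15 common + 5 leap = 15×365 + 5×366 = 7305 days.
Total: 245 + 7305 + 73 = 7623 days.
7623 is a multiple of 7, so the 30th of April, 2225 falls on the same weekday: Saturday.

Saturday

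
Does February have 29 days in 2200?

No

2200 is not a leap year (divisible by 100 but not 400).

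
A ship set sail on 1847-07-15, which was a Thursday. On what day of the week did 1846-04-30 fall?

Thursday

Count forward from the earlier date (April 30, 1846) to the later (July 15, 1847):
April 30, 1846 → April 30, 1847: 365 days.
April 1847: 30 − 30 = 0 days remain.
Then May (31), June (30): 31 + 30 = 61 days.
July 1–15, 1847: 15 days.
Residual: 76 days.
Total: 441 days.
441 is a multiple of 7, so 1846-04-30 falls on the same weekday: Thursday.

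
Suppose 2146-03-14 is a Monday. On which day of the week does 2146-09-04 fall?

Sunday

March 2146: 31 − 14 = 17 days remain.
Then April (30), May (31), June (30), July (31), August (31): 30 + 31 + 30 + 31 + 31 = 153 days.
September 1–4, 2146: 4 days.
Total: 17 + 153 + 4 = 174 days.
174 mod 7 = 6, so 6 days after Monday is Sunday.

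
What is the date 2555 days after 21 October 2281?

19 October 2288

Count 2555 days after October 21, 2281:
Day-of-year of October 21, 2281: 294.
Day-of-year of October 19, 2288: 293.
2281 has 365 days, so 365 − 294 = 71 days remain in 2281.
Full years: 2282: 365; 2283: 365; 2284: 366; 2285: 365; 2286: 365; 2287: 365. Sum = 2191.
Total: 71 + 2191 + 293 = 2555 days.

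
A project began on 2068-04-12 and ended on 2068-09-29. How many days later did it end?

April 2068: 30 − 12 = 18 days remain.
Then May (31), June (30), July (31), August (31): 31 + 30 + 31 + 31 = 123 days.
September 1–29, 2068: 29 days.
Total: 18 + 123 + 29 = 170 days.

170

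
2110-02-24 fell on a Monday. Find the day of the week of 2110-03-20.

Thursday

February 2110: 28 − 24 = 4 days remain (2110 is not a leap year, so February has 28 days).
March 1–20, 2110: 20 days.
Total: 4 + 20 = 24 days.
24 mod 7 = 3, so 3 days after Monday is Thursday.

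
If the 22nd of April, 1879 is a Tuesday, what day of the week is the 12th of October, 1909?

Tuesday

Day-of-year of April 22, 1879: 112.
Day-of-year of October 12, 1909: 285.
1879 has 365 days, so 365 − 112 = 253 days remain in 1879.
Full years 1880–1908: 22 common + 7 leap = 22×365 + 7×366 = 10592 days.
Total: 253 + 10592 + 285 = 11130 days.
11130 is a multiple of 7, so the 12th of October, 1909 falls on the same weekday: Tuesday.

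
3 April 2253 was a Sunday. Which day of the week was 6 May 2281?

Friday

From April 3, 2253 to April 3, 2281: 28 years, of which 7 contain a Feb 29 — 21×365 + 7×366 = 10227 days.
April 2281: 30 − 3 = 27 days remain.
May 1–6, 2281: 6 days.
Residual: 33 days.
Total: 10260 days.
10260 mod 7 = 5, so 5 days after Sunday is Friday.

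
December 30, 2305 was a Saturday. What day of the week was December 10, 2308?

December 30, 2305 → December 30, 2306: 365 days.
December 30, 2306 → December 30, 2307: 365 days.
December 2307: 31 − 30 = 1 day remains.
Then 11 full months totalling 335 days.
December 1–10, 2308: 10 days.
Residual: 346 days.
Total: 1076 days.
1076 mod 7 = 5, so 5 days after Saturday is Thursday.

Thursday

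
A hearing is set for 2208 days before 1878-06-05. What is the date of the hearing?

1872-05-19

Count 2208 days before June 5, 1878:
May 19, 1872 → May 19, 1873: 365 days.
May 19, 1873 → May 19, 1874: 365 days.
May 19, 1874 → May 19, 1875: 365 days.
May 19, 1875 → May 19, 1876: 366 days (1876 is a leap year).
May 19, 1876 → May 19, 1877: 365 days.
May 19, 1877 → May 19, 1878: 365 days.
May 1878: 31 − 19 = 12 days remain.
June 1–5, 1878: 5 days.
Residual: 17 days.
Total: 2208 days.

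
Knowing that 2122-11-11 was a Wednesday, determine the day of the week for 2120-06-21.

Count forward from the earlier date (June 21, 2120) to the later (November 11, 2122):
June 2120: 30 − 21 = 9 days remain.
Then 28 full months totalling 853 days.
November 1–11, 2122: 11 days.
Total: 9 + 853 + 11 = 873 days.
873 mod 7 = 5, so 5 days before Wednesday is Friday.

Friday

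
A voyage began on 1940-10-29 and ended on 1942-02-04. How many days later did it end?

October 29, 1940 → October 29, 1941: 365 days.
October 1941: 31 − 29 = 2 days remain.
Then November (30), December (31), January (31): 30 + 31 + 31 = 92 days.
February 1–4, 1942: 4 days (1942 is not a leap year).
Residual: 98 days.
Total: 463 days.

463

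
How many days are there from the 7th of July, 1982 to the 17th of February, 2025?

From July 7, 1982 to July 7, 2024: 42 years, of which 11 contain a Feb 29 — 31×365 + 11×366 = 15341 days.
(2000 is a leap year (divisible by 400).)
July 2024: 31 − 7 = 24 days remain.
Then August (31), September (30), October (31), November (30), December (31), January (31): 31 + 30 + 31 + 30 + 31 + 31 = 184 days.
February 1–17, 2025: 17 days (2025 is not a leap year).
Residual: 225 days.
Total: 15566 days.

15566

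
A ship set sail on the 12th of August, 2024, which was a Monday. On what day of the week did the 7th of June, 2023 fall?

Wednesday

Count forward from the earlier date (June 7, 2023) to the later (August 12, 2024):
June 2023: 30 − 7 = 23 days remain.
Then 13 full months totalling 397 days.
August 1–12, 2024: 12 days.
Total: 23 + 397 + 12 = 432 days.
432 mod 7 = 5, so 5 days before Monday is Wednesday.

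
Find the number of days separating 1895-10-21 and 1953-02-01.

20922

Day-of-year of October 21, 1895: 294.
Day-of-year of February 1, 1953: 32.
1895 has 365 days, so 365 − 294 = 71 days remain in 1895.
Full years 1896–1952: 43 common + 14 leap = 43×365 + 14×366 = 20819 days.
Total: 71 + 20819 + 32 = 20922 days.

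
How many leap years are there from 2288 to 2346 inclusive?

14

Years divisible by 4: 2288, 2292, …, 2344 — 15 in all.
Of these, 2300 is divisible by 100 but not 400, so not leap.
Leap years: 15 − 1 = 14.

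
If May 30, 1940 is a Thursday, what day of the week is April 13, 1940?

Saturday

Count forward from the earlier date (April 13, 1940) to the later (May 30, 1940):
April 1940: 30 − 13 = 17 days remain.
May 1–30, 1940: 30 days.
Total: 17 + 30 = 47 days.
47 mod 7 = 5, so 5 days before Thursday is Saturday.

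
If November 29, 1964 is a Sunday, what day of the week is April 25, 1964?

Saturday

Count forward from the earlier date (April 25, 1964) to the later (November 29, 1964):
April 1964: 30 − 25 = 5 days remain.
Then May (31), June (30), July (31), August (31), September (30), October (31): 31 + 30 + 31 + 31 + 30 + 31 = 184 days.
November 1–29, 1964: 29 days.
Total: 5 + 184 + 29 = 218 days.
218 mod 7 = 1, so 1 day before Sunday is Saturday.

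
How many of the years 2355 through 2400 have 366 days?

Years divisible by 4 in [2355, 2400]: 2356, 2360, 2364, 2368, 2372, 2376, 2380, 2384, 2388, 2392, 2396, 2400.
2400 is divisible by 400, so still leap.
No century exceptions apply. Count: 12.

12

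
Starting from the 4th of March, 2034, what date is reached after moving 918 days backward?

the 29th of August, 2031

Count 918 days before March 4, 2034:
Day-of-year of August 29, 2031: 241.
Day-of-year of March 4, 2034: 63.
2031 has 365 days, so 365 − 241 = 124 days remain in 2031.
Full years: 2032: 366; 2033: 365. Sum = 731.
Total: 124 + 731 + 63 = 918 days.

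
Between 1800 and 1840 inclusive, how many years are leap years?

10

Years divisible by 4 in [1800, 1840]: 1800, 1804, 1808, 1812, 1816, 1820, 1824, 1828, 1832, 1836, 1840.
Of these, 1800 is divisible by 100 but not 400, so not leap.
Leap years: 11 − 1 = 10.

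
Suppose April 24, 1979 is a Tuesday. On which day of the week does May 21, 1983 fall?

April 24, 1979 → April 24, 1980: 366 days (1980 is a leap year).
April 24, 1980 → April 24, 1981: 365 days.
April 24, 1981 → April 24, 1982: 365 days.
April 24, 1982 → April 24, 1983: 365 days.
April 1983: 30 − 24 = 6 days remain.
May 1–21, 1983: 21 days.
Residual: 27 days.
Total: 1488 days.
1488 mod 7 = 4, so 4 days after Tuesday is Saturday.

Saturday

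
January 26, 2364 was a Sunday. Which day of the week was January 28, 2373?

Sunday

Day-of-year of January 26, 2364: 26.
Day-of-year of January 28, 2373: 28.
2364 has 366 days, so 366 − 26 = 340 days remain in 2364.
Full years 2365–2372: 6 common + 2 leap = 6×365 + 2×366 = 2922 days.
Total: 340 + 2922 + 28 = 3290 days.
3290 is a multiple of 7, so January 28, 2373 falls on the same weekday: Sunday.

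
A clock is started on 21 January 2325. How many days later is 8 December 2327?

Day-of-year of January 21, 2325: 21.
Day-of-year of December 8, 2327: 342.
2325 has 365 days, so 365 − 21 = 344 days remain in 2325.
Full years: 2326: 365. Sum = 365.
Total: 344 + 365 + 342 = 1051 days.

1051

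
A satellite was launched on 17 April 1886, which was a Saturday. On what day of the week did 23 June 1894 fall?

From April 17, 1886 to April 17, 1894: 8 years, of which 2 contain a Feb 29 — 6×365 + 2×366 = 2922 days.
April 1894: 30 − 17 = 13 days remain.
Then May (31): 31 days.
June 1–23, 1894: 23 days.
Residual: 67 days.
Total: 2989 days.
2989 is a multiple of 7, so 23 June 1894 falls on the same weekday: Saturday.

Saturday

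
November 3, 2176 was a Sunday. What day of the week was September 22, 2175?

Count forward from the earlier date (September 22, 2175) to the later (November 3, 2176):
September 2175: 30 − 22 = 8 days remain.
Then 13 full months totalling 397 days.
November 1–3, 2176: 3 days.
Total: 8 + 397 + 3 = 408 days.
408 mod 7 = 2, so 2 days before Sunday is Friday.

Friday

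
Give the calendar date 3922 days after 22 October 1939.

18 July 1950

Count 3922 days after October 22, 1939:
Day-of-year of October 22, 1939: 295.
Day-of-year of July 18, 1950: 199.
1939 has 365 days, so 365 − 295 = 70 days remain in 1939.
Full years 1940–1949: 7 common + 3 leap = 7×365 + 3×366 = 3653 days.
Total: 70 + 3653 + 199 = 3922 days.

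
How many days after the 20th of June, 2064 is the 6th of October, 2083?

7047

Day-of-year of June 20, 2064: 172.
Day-of-year of October 6, 2083: 279.
2064 has 366 days, so 366 − 172 = 194 days remain in 2064.
Full years 2065–2082: 14 common + 4 leap = 14×365 + 4×366 = 6574 days.
Total: 194 + 6574 + 279 = 7047 days.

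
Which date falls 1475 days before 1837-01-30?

1833-01-16

Count 1475 days before January 30, 1837:
January 16, 1833 → January 16, 1834: 365 days.
January 16, 1834 → January 16, 1835: 365 days.
January 16, 1835 → January 16, 1836: 365 days.
January 16, 1836 → January 16, 1837: 366 days (1836 is a leap year).
Within January 1837: 30 − 16 = 14 days.
Total: 1475 days.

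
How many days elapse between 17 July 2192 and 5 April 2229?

Day-of-year of July 17, 2192: 199.
Day-of-year of April 5, 2229: 95.
2192 has 366 days, so 366 − 199 = 167 days remain in 2192.
Full years 2193–2228: 28 common + 8 leap = 28×365 + 8×366 = 13148 days.
Total: 167 + 13148 + 95 = 13410 days.

13410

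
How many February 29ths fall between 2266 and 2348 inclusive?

20

Years divisible by 4: 2268, 2272, …, 2348 — 21 in all.
Of these, 2300 is divisible by 100 but not 400, so not leap.
Leap years: 21 − 1 = 20.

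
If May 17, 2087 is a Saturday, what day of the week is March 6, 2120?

Wednesday

Day-of-year of May 17, 2087: 137.
Day-of-year of March 6, 2120: 66.
2087 has 365 days, so 365 − 137 = 228 days remain in 2087.
Full years 2088–2119: 25 common + 7 leap = 25×365 + 7×366 = 11687 days.
Total: 228 + 11687 + 66 = 11981 days.
11981 mod 7 = 4, so 4 days after Saturday is Wednesday.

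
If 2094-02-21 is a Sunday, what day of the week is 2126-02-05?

Tuesday

From February 21, 2094 to February 21, 2125: 31 years, of which 7 contain a Feb 29 — 24×365 + 7×366 = 11322 days.
(2100 is not a leap year (divisible by 100 but not 400).)
February 2125: 28 − 21 = 7 days remain (2125 is not a leap year, so February has 28 days).
Then 11 full months totalling 337 days.
February 1–5, 2126: 5 days (2126 is not a leap year).
Residual: 349 days.
Total: 11671 days.
11671 mod 7 = 2, so 2 days after Sunday is Tuesday.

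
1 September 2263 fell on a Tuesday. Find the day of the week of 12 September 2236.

Monday

Count forward from the earlier date (September 12, 2236) to the later (September 1, 2263):
From September 12, 2236 to September 12, 2262: 26 years, of which 6 contain a Feb 29 — 20×365 + 6×366 = 9496 days.
September 2262: 30 − 12 = 18 days remain.
Then 11 full months totalling 335 days.
September 1, 2263: 1 day.
Residual: 354 days.
Total: 9850 days.
9850 mod 7 = 1, so 1 day before Tuesday is Monday.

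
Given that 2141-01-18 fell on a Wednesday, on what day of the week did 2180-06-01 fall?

Day-of-year of January 18, 2141: 18.
Day-of-year of June 1, 2180: 153.
2141 has 365 days, so 365 − 18 = 347 days remain in 2141.
Full years 2142–2179: 29 common + 9 leap = 29×365 + 9×366 = 13879 days.
Total: 347 + 13879 + 153 = 14379 days.
14379 mod 7 = 1, so 1 day after Wednesday is Thursday.

Thursday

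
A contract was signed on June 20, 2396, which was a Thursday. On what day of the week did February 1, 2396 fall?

Thursday

Count forward from the earlier date (February 1, 2396) to the later (June 20, 2396):
February 2396: 29 − 1 = 28 days remain (2396 is a leap year, so February has 29 days).
Then March (31), April (30), May (31): 31 + 30 + 31 = 92 days.
June 1–20, 2396: 20 days.
Total: 28 + 92 + 20 = 140 days.
140 is a multiple of 7, so February 1, 2396 falls on the same weekday: Thursday.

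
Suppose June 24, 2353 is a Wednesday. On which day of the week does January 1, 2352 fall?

Count forward from the earlier date (January 1, 2352) to the later (June 24, 2353):
January 2352: 31 − 1 = 30 days remain.
Then 16 full months totalling 486 days.
June 1–24, 2353: 24 days.
Total: 30 + 486 + 24 = 540 days.
540 mod 7 = 1, so 1 day before Wednesday is Tuesday.

Tuesday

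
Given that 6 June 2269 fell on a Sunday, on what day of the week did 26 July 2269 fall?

Monday

June 2269: 30 − 6 = 24 days remain.
July 1–26, 2269: 26 days.
Total: 24 + 26 = 50 days.
50 mod 7 = 1, so 1 day after Sunday is Monday.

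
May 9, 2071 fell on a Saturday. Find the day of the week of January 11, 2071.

Sunday

Count forward from the earlier date (January 11, 2071) to the later (May 9, 2071):
January 2071: 31 − 11 = 20 days remain.
Then February 2071 (28), March (31), April (30): 28 + 31 + 30 = 89 days.
May 1–9, 2071: 9 days.
Total: 20 + 89 + 9 = 118 days.
118 mod 7 = 6, so 6 days before Saturday is Sunday.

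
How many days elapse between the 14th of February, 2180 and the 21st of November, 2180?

February 2180: 29 − 14 = 15 days remain (2180 is a leap year, so February has 29 days).
Then March (31), April (30), May (31), June (30), July (31), August (31), September (30), October (31): 31 + 30 + 31 + 30 + 31 + 31 + 30 + 31 = 245 days.
November 1–21, 2180: 21 days.
Total: 15 + 245 + 21 = 281 days.

281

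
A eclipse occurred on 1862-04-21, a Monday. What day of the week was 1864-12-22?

Thursday

Day-of-year of April 21, 1862: 111.
Day-of-year of December 22, 1864: 357.
1862 has 365 days, so 365 − 111 = 254 days remain in 1862.
Full years: 1863: 365. Sum = 365.
Total: 254 + 365 + 357 = 976 days.
976 mod 7 = 3, so 3 days after Monday is Thursday.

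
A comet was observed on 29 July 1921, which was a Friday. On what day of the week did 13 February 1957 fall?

Wednesday

From July 29, 1921 to July 29, 1956: 35 years, of which 9 contain a Feb 29 — 26×365 + 9×366 = 12784 days.
July 1956: 31 − 29 = 2 days remain.
Then August (31), September (30), October (31), November (30), December (31), January (31): 31 + 30 + 31 + 30 + 31 + 31 = 184 days.
February 1–13, 1957: 13 days (1957 is not a leap year).
Residual: 199 days.
Total: 12983 days.
12983 mod 7 = 5, so 5 days after Friday is Wednesday.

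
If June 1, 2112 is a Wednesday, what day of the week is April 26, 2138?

From June 1, 2112 to June 1, 2137: 25 years, of which 6 contain a Feb 29 — 19×365 + 6×366 = 9131 days.
June 2137: 30 − 1 = 29 days remain.
Then 9 full months totalling 274 days.
April 1–26, 2138: 26 days.
Residual: 329 days.
Total: 9460 days.
9460 mod 7 = 3, so 3 days after Wednesday is Saturday.

Saturday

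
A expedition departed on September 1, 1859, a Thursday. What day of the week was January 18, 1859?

Count forward from the earlier date (January 18, 1859) to the later (September 1, 1859):
January 1859: 31 − 18 = 13 days remain.
Then February 1859 (28), March (31), April (30), May (31), June (30), July (31), August (31): 28 + 31 + 30 + 31 + 30 + 31 + 31 = 212 days.
September 1, 1859: 1 day.
Total: 13 + 212 + 1 = 226 days.
226 mod 7 = 2, so 2 days before Thursday is Tuesday.

Tuesday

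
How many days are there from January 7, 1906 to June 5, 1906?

149

January 1906: 31 − 7 = 24 days remain.
Then February 1906 (28), March (31), April (30), May (31): 28 + 31 + 30 + 31 = 120 days.
June 1–5, 1906: 5 days.
Total: 24 + 120 + 5 = 149 days.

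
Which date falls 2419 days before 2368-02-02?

2361-06-19

Count 2419 days before February 2, 2368:
June 19, 2361 → June 19, 2362: 365 days.
June 19, 2362 → June 19, 2363: 365 days.
June 19, 2363 → June 19, 2364: 366 days (2364 is a leap year).
June 19, 2364 → June 19, 2365: 365 days.
June 19, 2365 → June 19, 2366: 365 days.
June 19, 2366 → June 19, 2367: 365 days.
June 2367: 30 − 19 = 11 days remain.
Then July (31), August (31), September (30), October (31), November (30), December (31), January (31): 31 + 31 + 30 + 31 + 30 + 31 + 31 = 215 days.
February 1–2, 2368: 2 days (2368 is a leap year).
Residual: 228 days.
Total: 2419 days.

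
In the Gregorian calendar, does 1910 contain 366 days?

1910 is not a leap year.

No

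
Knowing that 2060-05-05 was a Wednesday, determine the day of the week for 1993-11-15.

Count forward from the earlier date (November 15, 1993) to the later (May 5, 2060):
Day-of-year of November 15, 1993: 319.
Day-of-year of May 5, 2060: 126.
1993 has 365 days, so 365 − 319 = 46 days remain in 1993.
Full years 1994–2059: 50 common + 16 leap = 50×365 + 16×366 = 24106 days.
Total: 46 + 24106 + 126 = 24278 days.
24278 mod 7 = 2, so 2 days before Wednesday is Monday.

Monday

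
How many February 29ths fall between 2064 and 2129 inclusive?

Years divisible by 4: 2064, 2068, …, 2128 — 17 in all.
Of these, 2100 is divisible by 100 but not 400, so not leap.
Leap years: 17 − 1 = 16.

16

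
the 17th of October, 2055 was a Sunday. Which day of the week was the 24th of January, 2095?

Monday

Day-of-year of October 17, 2055: 290.
Day-of-year of January 24, 2095: 24.
2055 has 365 days, so 365 − 290 = 75 days remain in 2055.
Full years 2056–2094: 29 common + 10 leap = 29×365 + 10×366 = 14245 days.
Total: 75 + 14245 + 24 = 14344 days.
14344 mod 7 = 1, so 1 day after Sunday is Monday.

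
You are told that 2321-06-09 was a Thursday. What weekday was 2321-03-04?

Count forward from the earlier date (March 4, 2321) to the later (June 9, 2321):
March 2321: 31 − 4 = 27 days remain.
Then April (30), May (31): 30 + 31 = 61 days.
June 1–9, 2321: 9 days.
Total: 27 + 61 + 9 = 97 days.
97 mod 7 = 6, so 6 days before Thursday is Friday.

Friday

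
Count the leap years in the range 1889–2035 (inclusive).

35

Years divisible by 4: 1892, 1896, …, 2032 — 36 in all.
Of these, 1900 is divisible by 100 but not 400, so not leap.
2000 is divisible by 400, so still leap.
Leap years: 36 − 1 = 35.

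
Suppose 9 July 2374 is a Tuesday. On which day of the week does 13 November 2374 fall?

Wednesday

July 2374: 31 − 9 = 22 days remain.
Then August (31), September (30), October (31): 31 + 30 + 31 = 92 days.
November 1–13, 2374: 13 days.
Total: 22 + 92 + 13 = 127 days.
127 mod 7 = 1, so 1 day after Tuesday is Wednesday.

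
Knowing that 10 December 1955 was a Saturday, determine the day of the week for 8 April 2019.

Monday

From December 10, 1955 to December 10, 2018: 63 years, of which 16 contain a Feb 29 — 47×365 + 16×366 = 23011 days.
(2000 is a leap year (divisible by 400).)
December 2018: 31 − 10 = 21 days remain.
Then January (31), February 2019 (28), March (31): 31 + 28 + 31 = 90 days.
April 1–8, 2019: 8 days.
Residual: 119 days.
Total: 23130 days.
23130 mod 7 = 2, so 2 days after Saturday is Monday.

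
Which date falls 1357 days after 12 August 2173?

30 April 2177

Count 1357 days after August 12, 2173:
Day-of-year of August 12, 2173: 224.
Day-of-year of April 30, 2177: 120.
2173 has 365 days, so 365 − 224 = 141 days remain in 2173.
Full years: 2174: 365; 2175: 365; 2176: 366. Sum = 1096.
Total: 141 + 1096 + 120 = 1357 days.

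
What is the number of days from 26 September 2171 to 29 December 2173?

825

September 26, 2171 → September 26, 2172: 366 days (2172 is a leap year).
September 26, 2172 → September 26, 2173: 365 days.
September 2173: 30 − 26 = 4 days remain.
Then October (31), November (30): 31 + 30 = 61 days.
December 1–29, 2173: 29 days.
Residual: 94 days.
Total: 825 days.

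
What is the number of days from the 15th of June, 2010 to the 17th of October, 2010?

124

June 2010: 30 − 15 = 15 days remain.
Then July (31), August (31), September (30): 31 + 31 + 30 = 92 days.
October 1–17, 2010: 17 days.
Total: 15 + 92 + 17 = 124 days.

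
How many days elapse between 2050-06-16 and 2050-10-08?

June 2050: 30 − 16 = 14 days remain.
Then July (31), August (31), September (30): 31 + 31 + 30 = 92 days.
October 1–8, 2050: 8 days.
Total: 14 + 92 + 8 = 114 days.

114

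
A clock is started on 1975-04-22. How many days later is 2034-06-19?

21608

Day-of-year of April 22, 1975: 112.
Day-of-year of June 19, 2034: 170.
1975 has 365 days, so 365 − 112 = 253 days remain in 1975.
Full years 1976–2033: 43 common + 15 leap = 43×365 + 15×366 = 21185 days.
Total: 253 + 21185 + 170 = 21608 days.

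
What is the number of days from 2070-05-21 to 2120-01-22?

18142

Day-of-year of May 21, 2070: 141.
Day-of-year of January 22, 2120: 22.
2070 has 365 days, so 365 − 141 = 224 days remain in 2070.
Full years 2071–2119: 38 common + 11 leap = 38×365 + 11×366 = 17896 days.
Total: 224 + 17896 + 22 = 18142 days.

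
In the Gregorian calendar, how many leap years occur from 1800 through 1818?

4

Years divisible by 4 in [1800, 1818]: 1800, 1804, 1808, 1812, 1816.
Of these, 1800 is divisible by 100 but not 400, so not leap.
Leap years: 5 − 1 = 4.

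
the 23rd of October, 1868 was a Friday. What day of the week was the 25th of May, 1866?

Count forward from the earlier date (May 25, 1866) to the later (October 23, 1868):
May 1866: 31 − 25 = 6 days remain.
Then 28 full months totalling 853 days.
October 1–23, 1868: 23 days.
Total: 6 + 853 + 23 = 882 days.
882 is a multiple of 7, so the 25th of May, 1866 falls on the same weekday: Friday.

Friday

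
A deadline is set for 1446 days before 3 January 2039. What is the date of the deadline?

18 January 2035

Count 1446 days before January 3, 2039:
January 18, 2035 → January 18, 2036: 365 days.
January 18, 2036 → January 18, 2037: 366 days (2036 is a leap year).
January 18, 2037 → January 18, 2038: 365 days.
January 2038: 31 − 18 = 13 days remain.
Then 11 full months totalling 334 days.
January 1–3, 2039: 3 days.
Residual: 350 days.
Total: 1446 days.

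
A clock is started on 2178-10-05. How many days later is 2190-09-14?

4362

Day-of-year of October 5, 2178: 278.
Day-of-year of September 14, 2190: 257.
2178 has 365 days, so 365 − 278 = 87 days remain in 2178.
Full years 2179–2189: 8 common + 3 leap = 8×365 + 3×366 = 4018 days.
Total: 87 + 4018 + 257 = 4362 days.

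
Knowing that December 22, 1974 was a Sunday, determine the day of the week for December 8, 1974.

Count forward from the earlier date (December 8, 1974) to the later (December 22, 1974):
Within December 1974: 22 − 8 = 14 days.
14 is a multiple of 7, so December 8, 1974 falls on the same weekday: Sunday.

Sunday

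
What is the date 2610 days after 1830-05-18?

1837-07-10

Count 2610 days after May 18, 1830:
From May 18, 1830 to May 18, 1837: 7 years, of which 2 contain a Feb 29 — 5×365 + 2×366 = 2557 days.
May 1837: 31 − 18 = 13 days remain.
Then June (30): 30 days.
July 1–10, 1837: 10 days.
Residual: 53 days.
Total: 2610 days.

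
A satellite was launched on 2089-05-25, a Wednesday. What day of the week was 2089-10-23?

Sunday

May 2089: 31 − 25 = 6 days remain.
Then June (30), July (31), August (31), September (30): 30 + 31 + 31 + 30 = 122 days.
October 1–23, 2089: 23 days.
Total: 6 + 122 + 23 = 151 days.
151 mod 7 = 4, so 4 days after Wednesday is Sunday.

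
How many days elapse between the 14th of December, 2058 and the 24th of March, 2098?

14345

Day-of-year of December 14, 2058: 348.
Day-of-year of March 24, 2098: 83.
2058 has 365 days, so 365 − 348 = 17 days remain in 2058.
Full years 2059–2097: 29 common + 10 leap = 29×365 + 10×366 = 14245 days.
Total: 17 + 14245 + 83 = 14345 days.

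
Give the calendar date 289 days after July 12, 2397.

April 27, 2398

Count 289 days after July 12, 2397:
July 2397: 31 − 12 = 19 days remain.
Then August (31), September (30), October (31), November (30), December (31), January (31), February 2398 (28), March (31): 31 + 30 + 31 + 30 + 31 + 31 + 28 + 31 = 243 days.
April 1–27, 2398: 27 days.
Residual: 289 days.
Total: 289 days.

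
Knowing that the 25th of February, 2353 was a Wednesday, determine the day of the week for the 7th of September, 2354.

Tuesday

Day-of-year of February 25, 2353: 56.
Day-of-year of September 7, 2354: 250.
2353 has 365 days, so 365 − 56 = 309 days remain in 2353.
Total: 309 + 250 = 559 days.
559 mod 7 = 6, so 6 days after Wednesday is Tuesday.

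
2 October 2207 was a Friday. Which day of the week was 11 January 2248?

Day-of-year of October 2, 2207: 275.
Day-of-year of January 11, 2248: 11.
2207 has 365 days, so 365 − 275 = 90 days remain in 2207.
Full years 2208–2247: 30 common + 10 leap = 30×365 + 10×366 = 14610 days.
Total: 90 + 14610 + 11 = 14711 days.
14711 mod 7 = 4, so 4 days after Friday is Tuesday.

Tuesday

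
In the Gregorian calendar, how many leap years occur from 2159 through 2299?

34

Years divisible by 4: 2160, 2164, …, 2296 — 35 in all.
Of these, 2200 is divisible by 100 but not 400, so not leap.
Leap years: 35 − 1 = 34.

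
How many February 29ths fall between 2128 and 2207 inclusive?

Years divisible by 4: 2128, 2132, …, 2204 — 20 in all.
Of these, 2200 is divisible by 100 but not 400, so not leap.
Leap years: 20 − 1 = 19.

19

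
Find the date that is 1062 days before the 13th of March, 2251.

the 15th of April, 2248

Count 1062 days before March 13, 2251:
Day-of-year of April 15, 2248: 106.
Day-of-year of March 13, 2251: 72.
2248 has 366 days, so 366 − 106 = 260 days remain in 2248.
Full years: 2249: 365; 2250: 365. Sum = 730.
Total: 260 + 730 + 72 = 1062 days.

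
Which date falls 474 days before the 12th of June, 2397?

the 24th of February, 2396

Count 474 days before June 12, 2397:
February 24, 2396 → February 24, 2397: 366 days (2396 is a leap year).
February 2397: 28 − 24 = 4 days remain (2397 is not a leap year, so February has 28 days).
Then March (31), April (30), May (31): 31 + 30 + 31 = 92 days.
June 1–12, 2397: 12 days.
Residual: 108 days.
Total: 474 days.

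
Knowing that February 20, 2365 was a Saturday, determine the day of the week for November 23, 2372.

Day-of-year of February 20, 2365: 51.
Day-of-year of November 23, 2372: 328.
2365 has 365 days, so 365 − 51 = 314 days remain in 2365.
Full years: 2366: 365; 2367: 365; 2368: 366; 2369: 365; 2370: 365; 2371: 365. Sum = 2191.
Total: 314 + 2191 + 328 = 2833 days.
2833 mod 7 = 5, so 5 days after Saturday is Thursday.

Thursday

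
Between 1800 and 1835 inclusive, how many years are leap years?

Years divisible by 4 in [1800, 1835]: 1800, 1804, 1808, 1812, 1816, 1820, 1824, 1828, 1832.
Of these, 1800 is divisible by 100 but not 400, so not leap.
Leap years: 9 − 1 = 8.

8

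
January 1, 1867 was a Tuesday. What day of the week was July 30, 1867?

Tuesday

January 1867: 31 − 1 = 30 days remain.
Then February 1867 (28), March (31), April (30), May (31), June (30): 28 + 31 + 30 + 31 + 30 = 150 days.
July 1–30, 1867: 30 days.
Total: 30 + 150 + 30 = 210 days.
210 is a multiple of 7, so July 30, 1867 falls on the same weekday: Tuesday.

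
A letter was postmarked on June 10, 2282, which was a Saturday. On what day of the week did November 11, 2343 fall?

From June 10, 2282 to June 10, 2343: 61 years, of which 14 contain a Feb 29 — 47×365 + 14×366 = 22279 days.
(2300 is not a leap year (divisible by 100 but not 400).)
June 2343: 30 − 10 = 20 days remain.
Then July (31), August (31), September (30), October (31): 31 + 31 + 30 + 31 = 123 days.
November 1–11, 2343: 11 days.
Residual: 154 days.
Total: 22433 days.
22433 mod 7 = 5, so 5 days after Saturday is Thursday.

Thursday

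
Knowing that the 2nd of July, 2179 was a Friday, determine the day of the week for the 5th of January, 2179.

Tuesday

Count forward from the earlier date (January 5, 2179) to the later (July 2, 2179):
January 2179: 31 − 5 = 26 days remain.
Then February 2179 (28), March (31), April (30), May (31), June (30): 28 + 31 + 30 + 31 + 30 = 150 days.
July 1–2, 2179: 2 days.
Total: 26 + 150 + 2 = 178 days.
178 mod 7 = 3, so 3 days before Friday is Tuesday.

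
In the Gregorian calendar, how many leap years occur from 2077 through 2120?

10

Years divisible by 4 in [2077, 2120]: 2080, 2084, 2088, 2092, 2096, 2100, 2104, 2108, 2112, 2116, 2120.
Of these, 2100 is divisible by 100 but not 400, so not leap.
Leap years: 11 − 1 = 10.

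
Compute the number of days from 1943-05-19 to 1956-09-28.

4881

Day-of-year of May 19, 1943: 139.
Day-of-year of September 28, 1956: 272.
1943 has 365 days, so 365 − 139 = 226 days remain in 1943.
Full years 1944–1955: 9 common + 3 leap = 9×365 + 3×366 = 4383 days.
Total: 226 + 4383 + 272 = 4881 days.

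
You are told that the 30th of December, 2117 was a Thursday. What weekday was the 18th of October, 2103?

Count forward from the earlier date (October 18, 2103) to the later (December 30, 2117):
From October 18, 2103 to October 18, 2117: 14 years, of which 4 contain a Feb 29 — 10×365 + 4×366 = 5114 days.
October 2117: 31 − 18 = 13 days remain.
Then November (30): 30 days.
December 1–30, 2117: 30 days.
Residual: 73 days.
Total: 5187 days.
5187 is a multiple of 7, so the 18th of October, 2103 falls on the same weekday: Thursday.

Thursday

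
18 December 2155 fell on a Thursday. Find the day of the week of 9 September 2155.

Count forward from the earlier date (September 9, 2155) to the later (December 18, 2155):
September 2155: 30 − 9 = 21 days remain.
Then October (31), November (30): 31 + 30 = 61 days.
December 1–18, 2155: 18 days.
Total: 21 + 61 + 18 = 100 days.
100 mod 7 = 2, so 2 days before Thursday is Tuesday.

Tuesday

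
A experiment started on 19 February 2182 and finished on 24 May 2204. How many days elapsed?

Day-of-year of February 19, 2182: 50.
Day-of-year of May 24, 2204: 145.
2182 has 365 days, so 365 − 50 = 315 days remain in 2182.
Full years 2183–2203: 17 common + 4 leap = 17×365 + 4×366 = 7669 days.
Total: 315 + 7669 + 145 = 8129 days.

8129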